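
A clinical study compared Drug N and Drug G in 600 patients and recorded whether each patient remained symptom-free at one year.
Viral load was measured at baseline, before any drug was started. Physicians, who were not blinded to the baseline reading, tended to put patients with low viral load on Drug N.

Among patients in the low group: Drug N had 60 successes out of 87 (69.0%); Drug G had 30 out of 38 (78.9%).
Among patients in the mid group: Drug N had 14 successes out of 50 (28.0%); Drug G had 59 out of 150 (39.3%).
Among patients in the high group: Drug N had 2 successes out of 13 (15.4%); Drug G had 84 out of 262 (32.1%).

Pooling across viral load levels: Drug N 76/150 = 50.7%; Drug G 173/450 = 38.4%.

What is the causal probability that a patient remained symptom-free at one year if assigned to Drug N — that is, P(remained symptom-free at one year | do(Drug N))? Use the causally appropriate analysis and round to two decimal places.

0.31

Within every viral load level Drug G has the higher rate, yet pooled Drug N does — Simpson's reversal.
Viral load satisfies the back-door criterion: it is not a descendant of the drug, and it blocks the spurious path from drug to outcome. Adjusting for it (i.e., using the within-viral load rates) gives the causal effect.
Standardising Drug N to the population viral load mix: 0.208·60/87 + 0.333·14/50 + 0.458·2/13 = 0.308.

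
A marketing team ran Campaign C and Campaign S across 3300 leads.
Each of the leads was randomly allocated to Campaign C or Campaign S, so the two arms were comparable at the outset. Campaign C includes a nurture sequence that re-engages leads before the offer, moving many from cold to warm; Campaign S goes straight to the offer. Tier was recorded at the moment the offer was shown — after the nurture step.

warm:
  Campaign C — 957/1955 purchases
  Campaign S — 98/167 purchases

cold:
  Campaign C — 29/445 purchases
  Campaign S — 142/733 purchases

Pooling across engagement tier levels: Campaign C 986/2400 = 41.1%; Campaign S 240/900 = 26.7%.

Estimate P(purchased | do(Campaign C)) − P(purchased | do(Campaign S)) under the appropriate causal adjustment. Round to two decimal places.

+0.14

Engagement tier is recorded after the campaign and is itself shifted by it — it sits on the causal path from campaign to outcome. Conditioning on a mediator would strip out part of the effect we want; the pooled comparison gives the total causal effect.
The causal difference is the pooled difference: 0.411 − 0.267 = +0.144.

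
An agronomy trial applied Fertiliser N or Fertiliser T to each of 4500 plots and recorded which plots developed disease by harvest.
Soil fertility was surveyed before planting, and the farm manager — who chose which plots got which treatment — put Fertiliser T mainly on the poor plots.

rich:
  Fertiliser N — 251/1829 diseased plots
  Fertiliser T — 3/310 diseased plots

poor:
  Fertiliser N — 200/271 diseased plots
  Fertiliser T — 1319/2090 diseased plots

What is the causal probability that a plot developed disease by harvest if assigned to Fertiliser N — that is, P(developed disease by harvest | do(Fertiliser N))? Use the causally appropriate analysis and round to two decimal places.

Here soil fertility is a common cause — it drives both which fertiliser a case falls under and the outcome. The crude comparison mixes populations; the stratum-specific rates are the causally relevant ones.
Standardising Fertiliser N to the population soil fertility mix: 0.475·251/1829 + 0.525·200/271 = 0.452.

0.45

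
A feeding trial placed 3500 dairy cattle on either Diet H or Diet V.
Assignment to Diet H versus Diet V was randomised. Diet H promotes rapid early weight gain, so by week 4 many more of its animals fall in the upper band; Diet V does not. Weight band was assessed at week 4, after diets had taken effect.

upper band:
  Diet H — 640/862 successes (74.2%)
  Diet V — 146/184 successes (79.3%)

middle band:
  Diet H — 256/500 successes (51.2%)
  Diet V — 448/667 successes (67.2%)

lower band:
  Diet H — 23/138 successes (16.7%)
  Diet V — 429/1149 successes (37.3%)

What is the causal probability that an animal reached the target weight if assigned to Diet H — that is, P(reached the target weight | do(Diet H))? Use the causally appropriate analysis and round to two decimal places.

0.61

Because the diet influences week-4 weight band, week-4 weight band is a post-treatment mediator, not a confounder. Stratifying on it would bias the estimate; the causal effect is the crude pooled difference.
So P(outcome | do(Diet H)) is just the pooled rate for Diet H: 919/1500 = 0.613.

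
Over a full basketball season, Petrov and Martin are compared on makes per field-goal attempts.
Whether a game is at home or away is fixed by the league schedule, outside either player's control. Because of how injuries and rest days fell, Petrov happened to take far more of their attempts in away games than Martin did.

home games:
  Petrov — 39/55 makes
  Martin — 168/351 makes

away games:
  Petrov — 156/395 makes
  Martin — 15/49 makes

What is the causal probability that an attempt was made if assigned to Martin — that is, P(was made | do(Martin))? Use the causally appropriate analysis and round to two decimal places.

0.39

Nothing the player does changes game venue; the imbalance is an allocation artefact. With game venue also predicting the outcome, the pooled figure is confounded, and the within-stratum comparison is the causal one.
Standardising Martin to the population game venue mix: 0.478·168/351 + 0.522·15/49 = 0.389.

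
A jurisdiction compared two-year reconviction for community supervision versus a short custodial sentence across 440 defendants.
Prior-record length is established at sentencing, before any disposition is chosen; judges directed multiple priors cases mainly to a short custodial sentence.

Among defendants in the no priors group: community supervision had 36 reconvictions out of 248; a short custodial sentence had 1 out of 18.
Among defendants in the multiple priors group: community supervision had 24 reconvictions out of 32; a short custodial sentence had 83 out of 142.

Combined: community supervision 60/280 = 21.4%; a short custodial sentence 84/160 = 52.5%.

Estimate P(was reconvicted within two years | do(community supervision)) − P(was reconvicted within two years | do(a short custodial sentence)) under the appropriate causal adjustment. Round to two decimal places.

+0.12

a short custodial sentence is lower inside every prior-record length stratum but community supervision is lower in aggregate. Whether to stratify depends on how prior-record length relates to the disposition.
Prior-record length differs across dispositions for reasons unrelated to any effect of the disposition itself, and it separately predicts the outcome — a classic confounder. We must compare within prior-record length levels.
Adjusting over the population distribution of prior-record length: 0.605·(0.145−0.056) + 0.395·(0.750−0.585) = +0.120.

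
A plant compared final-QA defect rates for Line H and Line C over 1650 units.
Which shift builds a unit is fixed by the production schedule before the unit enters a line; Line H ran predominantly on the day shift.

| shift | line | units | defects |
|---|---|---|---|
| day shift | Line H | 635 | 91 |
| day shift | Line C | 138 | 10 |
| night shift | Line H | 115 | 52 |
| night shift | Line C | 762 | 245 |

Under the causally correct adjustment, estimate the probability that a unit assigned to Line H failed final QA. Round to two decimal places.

0.31

Within every shift level Line C has the lower rate, yet pooled Line H does — Simpson's reversal.
The imbalance in shift arose from how units were allocated, not from anything the line did; and shift independently affects the outcome. The pooled gap is confounded — condition on shift.
Standardising Line H to the population shift mix: 0.468·91/635 + 0.532·52/115 = 0.307.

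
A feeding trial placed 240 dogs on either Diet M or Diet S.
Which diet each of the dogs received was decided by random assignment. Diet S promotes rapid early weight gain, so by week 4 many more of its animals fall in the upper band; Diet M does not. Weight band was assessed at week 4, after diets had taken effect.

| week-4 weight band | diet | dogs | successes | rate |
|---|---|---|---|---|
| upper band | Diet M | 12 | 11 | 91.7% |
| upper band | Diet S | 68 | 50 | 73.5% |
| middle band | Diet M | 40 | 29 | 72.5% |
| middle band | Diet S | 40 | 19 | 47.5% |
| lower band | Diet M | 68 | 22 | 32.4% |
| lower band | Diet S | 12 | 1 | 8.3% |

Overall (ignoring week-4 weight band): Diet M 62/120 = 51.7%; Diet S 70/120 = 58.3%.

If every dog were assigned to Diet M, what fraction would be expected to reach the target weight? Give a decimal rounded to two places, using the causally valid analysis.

0.52

Diet M is higher inside every week-4 weight band stratum but Diet S is higher in aggregate. Whether to stratify depends on how week-4 weight band relates to the diet.
Week-4 weight band lies on the pathway diet → week-4 weight band → outcome, so adjusting for it blocks the indirect effect. For the total causal effect of diet, use the unadjusted pooled rates.
So P(outcome | do(Diet M)) is just the pooled rate for Diet M: 62/120 = 0.517.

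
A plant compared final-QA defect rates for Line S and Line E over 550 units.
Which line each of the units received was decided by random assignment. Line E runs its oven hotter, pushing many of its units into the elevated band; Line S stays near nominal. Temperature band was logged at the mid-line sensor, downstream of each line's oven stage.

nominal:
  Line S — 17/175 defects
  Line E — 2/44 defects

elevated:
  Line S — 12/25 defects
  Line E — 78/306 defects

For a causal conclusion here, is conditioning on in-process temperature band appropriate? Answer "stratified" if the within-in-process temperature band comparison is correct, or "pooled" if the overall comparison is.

Stratifying would compare lines among units the lines themselves sorted into in-process temperature band groups — a form of selection on an intermediate. The unconditioned pooled rates give the total causal effect.
Pooled: Line S 14.5% vs Line E 22.9%; Line S is lower overall.

pooled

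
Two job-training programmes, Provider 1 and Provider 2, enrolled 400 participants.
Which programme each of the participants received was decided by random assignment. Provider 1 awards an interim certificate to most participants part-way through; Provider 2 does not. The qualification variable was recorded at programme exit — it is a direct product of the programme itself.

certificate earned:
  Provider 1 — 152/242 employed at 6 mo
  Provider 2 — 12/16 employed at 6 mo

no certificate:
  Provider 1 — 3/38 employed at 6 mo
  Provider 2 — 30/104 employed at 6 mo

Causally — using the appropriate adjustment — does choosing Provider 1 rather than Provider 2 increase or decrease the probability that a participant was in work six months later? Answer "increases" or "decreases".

The qualification attained during the programme-specific comparison favours Provider 2 throughout, but the pooled figures favour Provider 1. The question is whether to condition on qualification attained during the programme.
The distribution of qualification attained during the programme is itself part of what the programme does — it is an intermediate outcome. Holding it fixed would remove that part of the effect; the total effect is the pooled difference.
Pooled: Provider 1 55.4% vs Provider 2 35.0%; Provider 1 is higher overall.

increases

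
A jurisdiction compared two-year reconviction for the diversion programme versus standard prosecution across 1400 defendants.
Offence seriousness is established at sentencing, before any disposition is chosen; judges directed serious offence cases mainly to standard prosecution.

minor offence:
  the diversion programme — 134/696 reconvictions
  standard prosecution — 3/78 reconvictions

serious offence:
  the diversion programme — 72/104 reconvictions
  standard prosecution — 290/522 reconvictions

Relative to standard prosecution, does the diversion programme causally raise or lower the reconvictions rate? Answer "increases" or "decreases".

The stratified and pooled comparisons disagree (standard prosecution wins within each offence seriousness; the diversion programme wins overall), so the answer turns on the causal role of offence seriousness.
Offence seriousness is set before the disposition has any effect — it is not caused by the disposition — and it independently drives the outcome. That makes it a confounder, so the causal comparison is within offence seriousness levels.
Within each level — minor offence: 19.3% vs 3.8%; serious offence: 69.2% vs 55.6% — standard prosecution is lower every time.

increases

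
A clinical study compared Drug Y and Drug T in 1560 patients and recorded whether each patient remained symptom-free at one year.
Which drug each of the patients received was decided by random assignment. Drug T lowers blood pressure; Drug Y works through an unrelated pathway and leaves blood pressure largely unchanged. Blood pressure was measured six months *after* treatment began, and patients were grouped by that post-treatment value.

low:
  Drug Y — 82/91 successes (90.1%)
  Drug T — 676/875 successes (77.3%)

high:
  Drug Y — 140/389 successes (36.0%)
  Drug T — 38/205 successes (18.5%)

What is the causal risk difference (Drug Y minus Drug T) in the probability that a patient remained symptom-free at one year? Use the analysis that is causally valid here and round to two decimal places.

Within every blood pressure level Drug Y has the higher rate, yet pooled Drug T does — Simpson's reversal.
Blood pressure lies on the pathway drug → blood pressure → outcome, so adjusting for it blocks the indirect effect. For the total causal effect of drug, use the unadjusted pooled rates.
The causal difference is the pooled difference: 0.463 − 0.661 = -0.199.

-0.20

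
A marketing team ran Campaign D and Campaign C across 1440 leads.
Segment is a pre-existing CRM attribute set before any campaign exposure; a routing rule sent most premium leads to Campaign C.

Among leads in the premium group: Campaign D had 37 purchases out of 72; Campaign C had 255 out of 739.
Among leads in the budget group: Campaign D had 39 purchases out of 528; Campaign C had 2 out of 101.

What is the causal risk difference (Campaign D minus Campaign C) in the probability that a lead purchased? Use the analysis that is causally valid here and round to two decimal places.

The customer segment-specific comparison favours Campaign D throughout, but the pooled figures favour Campaign C. The question is whether to condition on customer segment.
The imbalance in customer segment arose from how leads were allocated, not from anything the campaign did; and customer segment independently affects the outcome. The pooled gap is confounded — condition on customer segment.
Adjusting over the population distribution of customer segment: 0.563·(0.514−0.345) + 0.437·(0.074−0.020) = +0.119.

+0.12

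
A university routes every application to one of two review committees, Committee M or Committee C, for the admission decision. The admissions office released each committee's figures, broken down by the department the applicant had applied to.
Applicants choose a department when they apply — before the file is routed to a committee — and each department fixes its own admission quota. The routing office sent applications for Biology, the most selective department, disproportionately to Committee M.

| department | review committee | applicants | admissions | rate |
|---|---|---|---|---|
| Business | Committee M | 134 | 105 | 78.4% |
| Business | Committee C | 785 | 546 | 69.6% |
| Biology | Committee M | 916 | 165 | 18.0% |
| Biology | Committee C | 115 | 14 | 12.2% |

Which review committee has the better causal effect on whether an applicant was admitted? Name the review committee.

Committee M

Since department is a pre-existing factor (not a product of the review committee) and it affects the outcome on its own, it is a confounder. The stratified rates, not the pooled rate, identify the causal effect.
Within each level — Business: 78.4% vs 69.6%; Biology: 18.0% vs 12.2% — Committee M is higher every time.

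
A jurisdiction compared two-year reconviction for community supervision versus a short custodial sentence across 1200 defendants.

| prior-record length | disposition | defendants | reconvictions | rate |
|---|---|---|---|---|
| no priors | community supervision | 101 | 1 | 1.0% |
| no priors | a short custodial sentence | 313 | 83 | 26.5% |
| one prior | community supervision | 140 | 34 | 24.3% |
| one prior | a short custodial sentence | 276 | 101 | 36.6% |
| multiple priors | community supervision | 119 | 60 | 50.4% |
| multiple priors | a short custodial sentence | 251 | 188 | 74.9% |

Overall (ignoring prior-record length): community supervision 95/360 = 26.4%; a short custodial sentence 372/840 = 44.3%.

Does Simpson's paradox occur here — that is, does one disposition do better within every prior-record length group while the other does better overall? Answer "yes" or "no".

no

Within each prior-record length level (no priors 1.0% vs 26.5%; one prior 24.3% vs 36.6%; multiple priors 50.4% vs 74.9%), community supervision has the lower rate every time. Pooled: 26.4% vs 44.3% — community supervision has the lower rate overall. They agree.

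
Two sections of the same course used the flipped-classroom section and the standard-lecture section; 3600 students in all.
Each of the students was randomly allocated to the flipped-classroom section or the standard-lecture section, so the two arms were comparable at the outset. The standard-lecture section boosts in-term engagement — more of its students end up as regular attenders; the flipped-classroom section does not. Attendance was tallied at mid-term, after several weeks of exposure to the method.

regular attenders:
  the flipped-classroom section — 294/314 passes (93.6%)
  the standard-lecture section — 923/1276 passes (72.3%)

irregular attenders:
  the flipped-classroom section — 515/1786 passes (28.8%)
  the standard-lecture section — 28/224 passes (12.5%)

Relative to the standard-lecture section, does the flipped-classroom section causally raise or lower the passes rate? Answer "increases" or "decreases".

The stratified and pooled comparisons disagree (the flipped-classroom section wins within each mid-term attendance; the standard-lecture section wins overall), so the answer turns on the causal role of mid-term attendance.
Mid-term attendance is downstream of the teaching method. One should not condition on a consequence of treatment, so the overall rates are the right comparison.
Pooled: the flipped-classroom section 38.5% vs the standard-lecture section 63.4%; the standard-lecture section is higher overall.

decreases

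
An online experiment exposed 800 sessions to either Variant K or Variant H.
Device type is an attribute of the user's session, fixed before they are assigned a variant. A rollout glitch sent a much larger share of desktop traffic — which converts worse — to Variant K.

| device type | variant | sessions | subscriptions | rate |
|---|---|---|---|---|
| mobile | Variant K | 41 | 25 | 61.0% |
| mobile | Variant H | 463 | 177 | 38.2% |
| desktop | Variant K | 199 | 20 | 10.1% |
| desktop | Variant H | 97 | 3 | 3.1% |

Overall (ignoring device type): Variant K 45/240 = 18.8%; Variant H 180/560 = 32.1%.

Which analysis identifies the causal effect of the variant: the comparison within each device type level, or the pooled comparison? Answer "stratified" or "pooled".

The imbalance in device type arose from how sessions were allocated, not from anything the variant did; and device type independently affects the outcome. The pooled gap is confounded — condition on device type.
Within each level — mobile: 61.0% vs 38.2%; desktop: 10.1% vs 3.1% — Variant K is higher every time.

stratified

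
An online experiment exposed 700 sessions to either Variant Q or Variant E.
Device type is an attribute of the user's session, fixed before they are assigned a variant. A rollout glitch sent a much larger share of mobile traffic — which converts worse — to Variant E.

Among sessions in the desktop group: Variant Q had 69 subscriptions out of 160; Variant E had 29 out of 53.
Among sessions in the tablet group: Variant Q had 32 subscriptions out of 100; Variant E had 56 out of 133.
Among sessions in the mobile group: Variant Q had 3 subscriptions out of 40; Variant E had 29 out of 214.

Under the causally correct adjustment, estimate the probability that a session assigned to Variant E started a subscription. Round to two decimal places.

0.36

Variant E is higher inside every device type stratum but Variant Q is higher in aggregate. Whether to stratify depends on how device type relates to the variant.
Device type differs across variants for reasons unrelated to any effect of the variant itself, and it separately predicts the outcome — a classic confounder. We must compare within device type levels.
Standardising Variant E to the population device type mix: 0.304·29/53 + 0.333·56/133 + 0.363·29/214 = 0.356.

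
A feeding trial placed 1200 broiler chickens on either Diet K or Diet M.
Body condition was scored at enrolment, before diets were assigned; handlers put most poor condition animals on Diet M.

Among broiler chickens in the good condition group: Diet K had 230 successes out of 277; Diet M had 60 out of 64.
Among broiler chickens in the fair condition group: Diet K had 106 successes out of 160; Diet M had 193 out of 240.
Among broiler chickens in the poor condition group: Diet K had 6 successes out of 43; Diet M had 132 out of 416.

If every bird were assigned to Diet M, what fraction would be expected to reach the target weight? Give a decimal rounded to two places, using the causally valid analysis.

0.66

The starting body condition-specific comparison favours Diet M throughout, but the pooled figures favour Diet K. The question is whether to condition on starting body condition.
Starting body condition differs across diets for reasons unrelated to any effect of the diet itself, and it separately predicts the outcome — a classic confounder. We must compare within starting body condition levels.
Standardising Diet M to the population starting body condition mix: 0.284·60/64 + 0.333·193/240 + 0.383·132/416 = 0.656.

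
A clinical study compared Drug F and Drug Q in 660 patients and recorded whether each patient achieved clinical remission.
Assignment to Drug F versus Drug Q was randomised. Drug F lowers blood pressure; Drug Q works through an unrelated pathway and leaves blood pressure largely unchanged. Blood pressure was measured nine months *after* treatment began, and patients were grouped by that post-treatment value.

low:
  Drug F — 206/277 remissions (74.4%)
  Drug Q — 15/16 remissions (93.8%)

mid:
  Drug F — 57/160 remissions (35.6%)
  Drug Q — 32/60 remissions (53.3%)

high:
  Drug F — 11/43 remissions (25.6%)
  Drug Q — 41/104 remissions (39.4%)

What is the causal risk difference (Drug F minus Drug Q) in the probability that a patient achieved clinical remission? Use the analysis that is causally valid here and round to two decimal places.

+0.08

Drug Q is higher inside every blood pressure stratum but Drug F is higher in aggregate. Whether to stratify depends on how blood pressure relates to the drug.
Because the drug influences blood pressure, blood pressure is a post-treatment mediator, not a confounder. Stratifying on it would bias the estimate; the causal effect is the crude pooled difference.
The causal difference is the pooled difference: 0.571 − 0.489 = +0.082.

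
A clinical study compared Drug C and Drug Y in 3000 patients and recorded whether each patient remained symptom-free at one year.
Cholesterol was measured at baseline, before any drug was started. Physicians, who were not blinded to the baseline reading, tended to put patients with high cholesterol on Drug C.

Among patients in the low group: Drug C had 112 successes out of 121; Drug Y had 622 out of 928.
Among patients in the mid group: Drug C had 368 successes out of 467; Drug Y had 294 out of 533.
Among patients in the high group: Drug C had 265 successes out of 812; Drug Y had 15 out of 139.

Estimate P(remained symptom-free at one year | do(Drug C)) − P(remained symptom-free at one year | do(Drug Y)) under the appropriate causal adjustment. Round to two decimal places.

+0.24

Within every cholesterol level Drug C has the higher rate, yet pooled Drug Y does — Simpson's reversal.
Since cholesterol is a pre-existing factor (not a product of the drug) and it affects the outcome on its own, it is a confounder. The stratified rates, not the pooled rate, identify the causal effect.
Adjusting over the population distribution of cholesterol: 0.350·(0.926−0.670) + 0.333·(0.788−0.552) + 0.317·(0.326−0.108) = +0.237.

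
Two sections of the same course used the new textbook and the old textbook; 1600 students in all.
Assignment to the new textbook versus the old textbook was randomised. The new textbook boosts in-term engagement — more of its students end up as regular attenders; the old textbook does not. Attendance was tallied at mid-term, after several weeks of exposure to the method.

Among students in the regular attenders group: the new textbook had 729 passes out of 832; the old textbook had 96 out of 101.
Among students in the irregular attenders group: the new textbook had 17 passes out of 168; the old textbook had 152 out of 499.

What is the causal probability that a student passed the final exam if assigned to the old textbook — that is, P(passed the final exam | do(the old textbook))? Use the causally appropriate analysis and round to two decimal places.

The mid-term attendance-specific comparison favours the old textbook throughout, but the pooled figures favour the new textbook. The question is whether to condition on mid-term attendance.
Mid-term attendance lies on the pathway teaching method → mid-term attendance → outcome, so adjusting for it blocks the indirect effect. For the total causal effect of teaching method, use the unadjusted pooled rates.
So P(outcome | do(the old textbook)) is just the pooled rate for the old textbook: 248/600 = 0.413.

0.41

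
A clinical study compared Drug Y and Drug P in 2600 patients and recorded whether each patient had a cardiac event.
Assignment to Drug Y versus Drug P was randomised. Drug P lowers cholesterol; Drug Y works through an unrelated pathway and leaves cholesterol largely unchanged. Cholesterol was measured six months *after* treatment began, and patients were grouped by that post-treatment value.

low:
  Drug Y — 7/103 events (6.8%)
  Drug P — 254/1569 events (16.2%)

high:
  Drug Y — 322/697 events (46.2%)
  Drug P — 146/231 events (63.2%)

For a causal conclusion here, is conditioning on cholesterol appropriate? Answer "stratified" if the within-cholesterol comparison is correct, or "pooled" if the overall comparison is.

pooled

The cholesterol-specific comparison favours Drug Y throughout, but the pooled figures favour Drug P. The question is whether to condition on cholesterol.
Stratifying would compare drugs among patients the drugs themselves sorted into cholesterol groups — a form of selection on an intermediate. The unconditioned pooled rates give the total causal effect.
Pooled: Drug Y 41.1% vs Drug P 22.2%; Drug P is lower overall.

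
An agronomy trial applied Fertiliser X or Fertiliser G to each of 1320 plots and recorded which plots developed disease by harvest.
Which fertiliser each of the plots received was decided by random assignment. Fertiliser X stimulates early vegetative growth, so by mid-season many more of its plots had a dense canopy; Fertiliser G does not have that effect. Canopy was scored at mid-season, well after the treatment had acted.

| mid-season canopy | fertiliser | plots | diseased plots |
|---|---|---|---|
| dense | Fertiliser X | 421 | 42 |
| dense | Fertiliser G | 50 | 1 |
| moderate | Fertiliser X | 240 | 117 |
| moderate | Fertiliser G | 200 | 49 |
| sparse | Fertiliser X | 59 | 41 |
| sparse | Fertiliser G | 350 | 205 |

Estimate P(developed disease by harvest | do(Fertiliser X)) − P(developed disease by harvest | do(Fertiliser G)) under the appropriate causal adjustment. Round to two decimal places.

The mid-season canopy-specific comparison favours Fertiliser G throughout, but the pooled figures favour Fertiliser X. The question is whether to condition on mid-season canopy.
Because the fertiliser influences mid-season canopy, mid-season canopy is a post-treatment mediator, not a confounder. Stratifying on it would bias the estimate; the causal effect is the crude pooled difference.
The causal difference is the pooled difference: 0.278 − 0.425 = -0.147.

-0.15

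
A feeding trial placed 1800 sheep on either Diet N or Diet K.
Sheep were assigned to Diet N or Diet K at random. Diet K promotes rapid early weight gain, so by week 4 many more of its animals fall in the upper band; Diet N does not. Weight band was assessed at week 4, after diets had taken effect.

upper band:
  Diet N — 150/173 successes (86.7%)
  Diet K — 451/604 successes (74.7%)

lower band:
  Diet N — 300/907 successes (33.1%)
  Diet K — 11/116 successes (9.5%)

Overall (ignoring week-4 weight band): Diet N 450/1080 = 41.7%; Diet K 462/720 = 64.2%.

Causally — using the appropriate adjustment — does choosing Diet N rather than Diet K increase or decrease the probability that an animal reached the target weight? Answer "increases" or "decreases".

The stratified and pooled comparisons disagree (Diet N wins within each week-4 weight band; Diet K wins overall), so the answer turns on the causal role of week-4 weight band.
Because the diet influences week-4 weight band, week-4 weight band is a post-treatment mediator, not a confounder. Stratifying on it would bias the estimate; the causal effect is the crude pooled difference.
Pooled: Diet N 41.7% vs Diet K 64.2%; Diet K is higher overall.

decreases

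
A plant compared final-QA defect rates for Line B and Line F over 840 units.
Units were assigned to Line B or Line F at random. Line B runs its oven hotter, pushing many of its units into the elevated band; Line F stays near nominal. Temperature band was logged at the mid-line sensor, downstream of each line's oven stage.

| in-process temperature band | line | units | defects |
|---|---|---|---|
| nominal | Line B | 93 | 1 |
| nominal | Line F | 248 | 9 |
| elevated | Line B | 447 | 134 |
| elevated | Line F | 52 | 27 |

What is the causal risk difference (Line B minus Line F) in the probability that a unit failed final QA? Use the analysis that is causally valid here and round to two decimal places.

Line B is lower inside every in-process temperature band stratum but Line F is lower in aggregate. Whether to stratify depends on how in-process temperature band relates to the line.
In-process temperature band lies on the pathway line → in-process temperature band → outcome, so adjusting for it blocks the indirect effect. For the total causal effect of line, use the unadjusted pooled rates.
The causal difference is the pooled difference: 0.250 − 0.120 = +0.130.

+0.13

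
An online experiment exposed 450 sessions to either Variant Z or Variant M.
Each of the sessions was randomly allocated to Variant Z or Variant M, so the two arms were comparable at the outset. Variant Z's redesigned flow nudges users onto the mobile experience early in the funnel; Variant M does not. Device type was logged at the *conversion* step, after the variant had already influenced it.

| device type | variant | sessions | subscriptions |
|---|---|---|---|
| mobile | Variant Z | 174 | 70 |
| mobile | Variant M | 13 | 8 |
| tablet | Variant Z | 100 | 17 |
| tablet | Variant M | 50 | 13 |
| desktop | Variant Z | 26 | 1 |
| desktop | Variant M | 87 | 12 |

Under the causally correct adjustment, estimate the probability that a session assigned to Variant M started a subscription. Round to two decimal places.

Device type here is a post-treatment variable shaped by the variant; conditioning on it would introduce bias rather than remove it. The overall comparison is the causal one.
So P(outcome | do(Variant M)) is just the pooled rate for Variant M: 33/150 = 0.220.

0.22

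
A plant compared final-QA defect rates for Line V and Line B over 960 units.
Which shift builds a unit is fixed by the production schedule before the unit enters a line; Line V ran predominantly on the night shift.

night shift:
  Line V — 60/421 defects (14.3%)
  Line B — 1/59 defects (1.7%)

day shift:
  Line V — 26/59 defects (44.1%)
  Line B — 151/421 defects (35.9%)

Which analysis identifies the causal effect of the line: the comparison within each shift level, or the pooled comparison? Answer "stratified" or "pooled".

Line B is lower inside every shift stratum but Line V is lower in aggregate. Whether to stratify depends on how shift relates to the line.
Since shift is a pre-existing factor (not a product of the line) and it affects the outcome on its own, it is a confounder. The stratified rates, not the pooled rate, identify the causal effect.
Within each level — night shift: 14.3% vs 1.7%; day shift: 44.1% vs 35.9% — Line B is lower every time.

stratified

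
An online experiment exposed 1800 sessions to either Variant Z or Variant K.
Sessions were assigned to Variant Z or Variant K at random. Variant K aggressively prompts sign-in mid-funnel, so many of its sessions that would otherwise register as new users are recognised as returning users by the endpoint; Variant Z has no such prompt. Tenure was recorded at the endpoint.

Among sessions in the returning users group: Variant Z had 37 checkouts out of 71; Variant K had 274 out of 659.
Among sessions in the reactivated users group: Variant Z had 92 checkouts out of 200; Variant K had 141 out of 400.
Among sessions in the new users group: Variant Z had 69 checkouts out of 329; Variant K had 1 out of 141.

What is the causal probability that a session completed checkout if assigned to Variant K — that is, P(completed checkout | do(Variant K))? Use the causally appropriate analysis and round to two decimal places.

Variant Z is higher inside every user tenure stratum but Variant K is higher in aggregate. Whether to stratify depends on how user tenure relates to the variant.
Because the variant influences user tenure, user tenure is a post-treatment mediator, not a confounder. Stratifying on it would bias the estimate; the causal effect is the crude pooled difference.
So P(outcome | do(Variant K)) is just the pooled rate for Variant K: 416/1200 = 0.347.

0.35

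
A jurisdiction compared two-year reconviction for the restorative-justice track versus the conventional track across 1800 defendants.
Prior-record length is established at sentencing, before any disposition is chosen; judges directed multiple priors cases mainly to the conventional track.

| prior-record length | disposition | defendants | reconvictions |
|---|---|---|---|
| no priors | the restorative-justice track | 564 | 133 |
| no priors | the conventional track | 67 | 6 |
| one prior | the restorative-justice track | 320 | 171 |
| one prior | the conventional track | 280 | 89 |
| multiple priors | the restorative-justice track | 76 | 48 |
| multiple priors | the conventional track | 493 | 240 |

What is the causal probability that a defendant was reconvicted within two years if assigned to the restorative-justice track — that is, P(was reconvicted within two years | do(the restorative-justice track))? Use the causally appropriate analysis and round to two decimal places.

The imbalance in prior-record length arose from how defendants were allocated, not from anything the disposition did; and prior-record length independently affects the outcome. The pooled gap is confounded — condition on prior-record length.
Standardising the restorative-justice track to the population prior-record length mix: 0.351·133/564 + 0.333·171/320 + 0.316·48/76 = 0.460.

0.46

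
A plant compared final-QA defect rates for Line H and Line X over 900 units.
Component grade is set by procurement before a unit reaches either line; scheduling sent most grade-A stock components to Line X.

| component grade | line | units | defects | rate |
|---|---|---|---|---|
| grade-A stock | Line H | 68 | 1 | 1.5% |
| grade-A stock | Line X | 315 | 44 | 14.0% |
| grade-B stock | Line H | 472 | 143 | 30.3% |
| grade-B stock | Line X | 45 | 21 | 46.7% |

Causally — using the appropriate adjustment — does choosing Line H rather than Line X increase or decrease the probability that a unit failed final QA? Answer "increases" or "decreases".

decreases

Line H is lower inside every component grade stratum but Line X is lower in aggregate. Whether to stratify depends on how component grade relates to the line.
Nothing the line does changes component grade; the imbalance is an allocation artefact. With component grade also predicting the outcome, the pooled figure is confounded, and the within-stratum comparison is the causal one.
Within each level — grade-A stock: 1.5% vs 14.0%; grade-B stock: 30.3% vs 46.7% — Line H is lower every time.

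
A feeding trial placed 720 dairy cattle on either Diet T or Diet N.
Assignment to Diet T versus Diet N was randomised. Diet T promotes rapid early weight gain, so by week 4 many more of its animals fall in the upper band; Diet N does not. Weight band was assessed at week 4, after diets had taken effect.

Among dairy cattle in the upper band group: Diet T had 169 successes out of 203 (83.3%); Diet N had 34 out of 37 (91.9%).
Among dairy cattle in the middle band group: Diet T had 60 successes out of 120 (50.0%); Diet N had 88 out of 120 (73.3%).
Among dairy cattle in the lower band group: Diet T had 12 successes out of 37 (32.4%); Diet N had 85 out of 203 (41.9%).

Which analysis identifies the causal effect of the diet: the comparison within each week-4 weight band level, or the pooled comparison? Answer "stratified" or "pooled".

pooled

The stratified and pooled comparisons disagree (Diet N wins within each week-4 weight band; Diet T wins overall), so the answer turns on the causal role of week-4 weight band.
Stratifying would compare diets among dairy cattle the diets themselves sorted into week-4 weight band groups — a form of selection on an intermediate. The unconditioned pooled rates give the total causal effect.
Pooled: Diet T 66.9% vs Diet N 57.5%; Diet T is higher overall.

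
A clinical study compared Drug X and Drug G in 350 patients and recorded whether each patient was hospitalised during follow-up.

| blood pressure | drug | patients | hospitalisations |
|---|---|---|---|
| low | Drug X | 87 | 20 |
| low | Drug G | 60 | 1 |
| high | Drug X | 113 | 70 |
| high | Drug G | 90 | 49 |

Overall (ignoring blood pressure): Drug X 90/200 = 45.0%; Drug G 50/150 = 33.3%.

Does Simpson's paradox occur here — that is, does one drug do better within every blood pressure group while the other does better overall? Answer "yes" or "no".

Within each blood pressure level (low 23.0% vs 1.7%; high 61.9% vs 54.4%), Drug G has the lower rate every time. Pooled: 45.0% vs 33.3% — Drug G has the lower rate overall. They agree.

no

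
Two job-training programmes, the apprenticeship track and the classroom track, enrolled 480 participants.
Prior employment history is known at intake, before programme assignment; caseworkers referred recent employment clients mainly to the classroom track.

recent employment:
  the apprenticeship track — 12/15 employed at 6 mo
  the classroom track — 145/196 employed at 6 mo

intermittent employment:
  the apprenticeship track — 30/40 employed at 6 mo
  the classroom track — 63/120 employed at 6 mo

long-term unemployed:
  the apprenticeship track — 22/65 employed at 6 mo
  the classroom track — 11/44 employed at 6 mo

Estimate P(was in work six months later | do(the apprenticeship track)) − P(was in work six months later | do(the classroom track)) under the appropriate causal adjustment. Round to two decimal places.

Within every prior employment history level the apprenticeship track has the higher rate, yet pooled the classroom track does — Simpson's reversal.
Nothing the programme does changes prior employment history; the imbalance is an allocation artefact. With prior employment history also predicting the outcome, the pooled figure is confounded, and the within-stratum comparison is the causal one.
Adjusting over the population distribution of prior employment history: 0.440·(0.800−0.740) + 0.333·(0.750−0.525) + 0.227·(0.338−0.250) = +0.122.

+0.12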